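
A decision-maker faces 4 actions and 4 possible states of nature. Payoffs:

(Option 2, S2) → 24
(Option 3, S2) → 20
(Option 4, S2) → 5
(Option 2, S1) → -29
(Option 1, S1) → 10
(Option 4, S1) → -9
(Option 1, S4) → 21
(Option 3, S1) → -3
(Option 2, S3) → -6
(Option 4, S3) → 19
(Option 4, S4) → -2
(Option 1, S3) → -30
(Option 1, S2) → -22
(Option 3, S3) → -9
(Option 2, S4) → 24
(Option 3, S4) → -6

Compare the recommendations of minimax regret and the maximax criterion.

Column bests: S1=10, S2=24, S3=19, S4=24.
Option 1 regrets: 0, 46, 49, 3 → max 49
Option 2 regrets: 39, 0, 25, 0 → max 39
Option 3 regrets: 13, 4, 28, 30 → max 30
Option 4 regrets: 19, 19, 0, 26 → max 26
Smallest max regret = 26 → Option 4.
Row maxima: Option 1=21, Option 2=24, Option 3=20, Option 4=19
Best best-case = 24 → Option 2.

minimax regret → Option 4; maximax → Option 2 (disagree)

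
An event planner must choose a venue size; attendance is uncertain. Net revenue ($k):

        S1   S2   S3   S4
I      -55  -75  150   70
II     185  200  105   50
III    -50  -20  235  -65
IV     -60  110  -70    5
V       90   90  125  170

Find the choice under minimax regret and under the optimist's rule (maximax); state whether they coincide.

minimax regret → V; maximax → III (disagree)

Column bests: S1=185, S2=200, S3=235, S4=170.
I regrets: 240, 275, 85, 100 → max 275
II regrets: 0, 0, 130, 120 → max 130
III regrets: 235, 220, 0, 235 → max 235
IV regrets: 245, 90, 305, 165 → max 305
V regrets: 95, 110, 110, 0 → max 110
Smallest max regret = 110 → V.
Row maxima: I=150, II=200, III=235, IV=110, V=170
Best best-case = 235 → III.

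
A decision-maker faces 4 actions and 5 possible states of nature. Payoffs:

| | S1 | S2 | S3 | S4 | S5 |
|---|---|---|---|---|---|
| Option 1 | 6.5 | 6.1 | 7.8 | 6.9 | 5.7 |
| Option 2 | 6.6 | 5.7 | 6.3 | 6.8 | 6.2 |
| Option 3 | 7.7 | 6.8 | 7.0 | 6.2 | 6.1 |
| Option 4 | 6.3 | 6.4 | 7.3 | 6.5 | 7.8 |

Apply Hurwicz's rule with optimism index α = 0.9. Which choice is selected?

Option 1: 0.9·7.8 + 0.1·5.7 = 7.59
Option 2: 0.9·6.8 + 0.1·5.7 = 6.69
Option 3: 0.9·7.7 + 0.1·6.1 = 7.54
Option 4: 0.9·7.8 + 0.1·6.3 = 7.65
Highest Hurwicz score = 7.65 → Option 4.

Option 4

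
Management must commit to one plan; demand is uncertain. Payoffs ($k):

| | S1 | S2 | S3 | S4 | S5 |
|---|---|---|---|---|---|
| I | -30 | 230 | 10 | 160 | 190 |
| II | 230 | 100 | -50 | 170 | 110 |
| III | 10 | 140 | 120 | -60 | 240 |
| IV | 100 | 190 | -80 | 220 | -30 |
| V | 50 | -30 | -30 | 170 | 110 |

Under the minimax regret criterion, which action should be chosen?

Column bests: S1=230, S2=230, S3=120, S4=220, S5=240.
I regrets: 260, 0, 110, 60, 50 → max 260
II regrets: 0, 130, 170, 50, 130 → max 170
III regrets: 220, 90, 0, 280, 0 → max 280
IV regrets: 130, 40, 200, 0, 270 → max 270
V regrets: 180, 260, 150, 50, 130 → max 260
Smallest max regret = 170 → II.

II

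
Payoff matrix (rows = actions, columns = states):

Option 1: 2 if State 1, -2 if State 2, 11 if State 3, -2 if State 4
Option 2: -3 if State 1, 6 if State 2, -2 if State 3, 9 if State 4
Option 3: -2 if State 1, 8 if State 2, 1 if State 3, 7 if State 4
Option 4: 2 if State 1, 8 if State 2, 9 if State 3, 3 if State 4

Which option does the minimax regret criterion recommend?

Column bests: State 1=2, State 2=8, State 3=11, State 4=9.
Option 1 regrets: 0, 10, 0, 11 → max 11
Option 2 regrets: 5, 2, 13, 0 → max 13
Option 3 regrets: 4, 0, 10, 2 → max 10
Option 4 regrets: 0, 0, 2, 6 → max 6
Smallest max regret = 6 → Option 4.

Option 4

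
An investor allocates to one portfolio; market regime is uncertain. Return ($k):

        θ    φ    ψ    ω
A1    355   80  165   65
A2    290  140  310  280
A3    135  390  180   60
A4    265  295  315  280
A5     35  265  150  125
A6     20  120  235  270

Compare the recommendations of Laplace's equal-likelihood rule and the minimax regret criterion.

Row averages: A1=166.25, A2=255, A3=191.25, A4=288.75, A5=143.75, A6=161.25
Highest average = 288.75 → A4.
Column bests: θ=355, φ=390, ψ=315, ω=280.
A1 regrets: 0, 310, 150, 215 → max 310
A2 regrets: 65, 250, 5, 0 → max 250
A3 regrets: 220, 0, 135, 220 → max 220
A4 regrets: 90, 95, 0, 0 → max 95
A5 regrets: 320, 125, 165, 155 → max 320
A6 regrets: 335, 270, 80, 10 → max 335
Smallest max regret = 95 → A4.

laplace → A4; minimax regret → A4 (agree)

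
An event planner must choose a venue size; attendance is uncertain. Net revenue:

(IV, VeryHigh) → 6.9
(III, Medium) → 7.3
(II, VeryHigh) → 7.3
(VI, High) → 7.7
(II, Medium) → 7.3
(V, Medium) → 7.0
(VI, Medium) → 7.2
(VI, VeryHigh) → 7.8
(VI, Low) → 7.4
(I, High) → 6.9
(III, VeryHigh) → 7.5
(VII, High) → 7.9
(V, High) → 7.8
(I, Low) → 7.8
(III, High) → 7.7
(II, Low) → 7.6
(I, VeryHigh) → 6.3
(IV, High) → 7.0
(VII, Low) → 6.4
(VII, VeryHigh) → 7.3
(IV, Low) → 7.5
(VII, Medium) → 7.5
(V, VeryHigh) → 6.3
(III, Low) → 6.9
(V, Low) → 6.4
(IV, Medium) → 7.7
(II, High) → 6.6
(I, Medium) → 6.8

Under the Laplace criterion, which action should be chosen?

VI

Row averages: I=6.95, II=7.2, III=7.35, IV=7.275, V=6.875, VI=7.525, VII=7.275
Highest average = 7.525 → VI.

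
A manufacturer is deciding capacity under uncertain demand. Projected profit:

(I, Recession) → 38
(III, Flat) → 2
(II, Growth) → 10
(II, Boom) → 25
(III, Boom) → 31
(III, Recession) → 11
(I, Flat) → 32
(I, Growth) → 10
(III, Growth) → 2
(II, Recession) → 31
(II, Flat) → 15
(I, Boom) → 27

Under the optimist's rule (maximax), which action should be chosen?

I

Row maxima: I=38, II=31, III=31
Best best-case = 38 → I.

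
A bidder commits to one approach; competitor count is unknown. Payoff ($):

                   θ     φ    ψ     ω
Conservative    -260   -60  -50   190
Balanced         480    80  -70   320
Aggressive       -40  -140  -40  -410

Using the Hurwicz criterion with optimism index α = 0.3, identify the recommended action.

Balanced

Conservative: 0.3·190 + 0.7·(-260) = -125
Balanced: 0.3·480 + 0.7·(-70) = 95
Aggressive: 0.3·(-40) + 0.7·(-410) = -299
Highest Hurwicz score = 95 → Balanced.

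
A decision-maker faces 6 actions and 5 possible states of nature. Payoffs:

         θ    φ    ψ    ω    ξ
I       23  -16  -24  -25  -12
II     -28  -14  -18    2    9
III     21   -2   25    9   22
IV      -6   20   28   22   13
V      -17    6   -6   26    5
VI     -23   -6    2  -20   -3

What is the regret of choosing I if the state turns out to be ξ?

Best payoff under ξ is 22.
Regret = 22 − (-12) = 34.

34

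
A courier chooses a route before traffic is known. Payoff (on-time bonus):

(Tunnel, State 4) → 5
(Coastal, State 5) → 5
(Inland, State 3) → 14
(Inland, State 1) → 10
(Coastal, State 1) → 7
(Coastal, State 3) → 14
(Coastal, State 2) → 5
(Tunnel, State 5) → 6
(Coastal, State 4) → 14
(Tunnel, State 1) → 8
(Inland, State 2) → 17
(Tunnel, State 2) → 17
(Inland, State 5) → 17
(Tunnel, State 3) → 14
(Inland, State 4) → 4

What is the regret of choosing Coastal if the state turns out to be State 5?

Best payoff under State 5 is 17.
Regret = 17 − 5 = 12.

12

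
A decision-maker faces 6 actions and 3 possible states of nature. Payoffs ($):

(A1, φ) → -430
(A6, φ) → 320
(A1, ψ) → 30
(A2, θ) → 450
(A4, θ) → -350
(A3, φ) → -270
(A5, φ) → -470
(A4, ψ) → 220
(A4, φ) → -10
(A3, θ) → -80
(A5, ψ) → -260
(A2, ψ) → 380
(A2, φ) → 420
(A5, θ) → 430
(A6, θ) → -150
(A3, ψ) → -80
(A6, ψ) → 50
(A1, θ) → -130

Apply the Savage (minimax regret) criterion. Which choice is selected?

Column bests: θ=450, φ=420, ψ=380.
A1 regrets: 580, 850, 350 → max 850
A2 regrets: 0, 0, 0 → max 0
A3 regrets: 530, 690, 460 → max 690
A4 regrets: 800, 430, 160 → max 800
A5 regrets: 20, 890, 640 → max 890
A6 regrets: 600, 100, 330 → max 600
Smallest max regret = 0 → A2.

A2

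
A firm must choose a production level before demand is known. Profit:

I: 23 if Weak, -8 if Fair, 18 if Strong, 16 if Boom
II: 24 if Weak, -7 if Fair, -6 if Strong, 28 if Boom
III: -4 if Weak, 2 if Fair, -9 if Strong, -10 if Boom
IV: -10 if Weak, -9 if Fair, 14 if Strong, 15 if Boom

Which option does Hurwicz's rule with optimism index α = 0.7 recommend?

II

I: 0.7·23 + 0.3·(-8) = 13.7
II: 0.7·28 + 0.3·(-7) = 17.5
III: 0.7·2 + 0.3·(-10) = -1.6
IV: 0.7·15 + 0.3·(-10) = 7.5
Highest Hurwicz score = 17.5 → II.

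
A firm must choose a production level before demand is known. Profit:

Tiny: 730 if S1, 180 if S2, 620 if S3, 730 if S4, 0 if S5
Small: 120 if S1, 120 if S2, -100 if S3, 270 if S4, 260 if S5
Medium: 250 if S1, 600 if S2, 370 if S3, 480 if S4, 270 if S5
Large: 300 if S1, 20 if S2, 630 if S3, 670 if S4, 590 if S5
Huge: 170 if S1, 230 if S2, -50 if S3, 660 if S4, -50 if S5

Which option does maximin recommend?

Medium

Row minima: Tiny=0, Small=-100, Medium=250, Large=20, Huge=-50
Best worst-case = 250 → Medium.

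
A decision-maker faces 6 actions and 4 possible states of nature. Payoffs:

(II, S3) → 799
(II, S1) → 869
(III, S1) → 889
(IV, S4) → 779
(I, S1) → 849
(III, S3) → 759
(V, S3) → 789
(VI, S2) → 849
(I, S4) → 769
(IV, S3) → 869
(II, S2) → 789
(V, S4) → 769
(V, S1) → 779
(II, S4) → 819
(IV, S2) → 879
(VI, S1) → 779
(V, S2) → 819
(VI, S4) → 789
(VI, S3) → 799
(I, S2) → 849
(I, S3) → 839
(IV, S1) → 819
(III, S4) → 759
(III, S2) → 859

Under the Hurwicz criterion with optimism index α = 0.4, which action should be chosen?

II

I: 0.4·849 + 0.6·769 = 801
II: 0.4·869 + 0.6·789 = 821
III: 0.4·889 + 0.6·759 = 811
IV: 0.4·879 + 0.6·779 = 819
V: 0.4·819 + 0.6·769 = 789
VI: 0.4·849 + 0.6·779 = 807
Highest Hurwicz score = 821 → II.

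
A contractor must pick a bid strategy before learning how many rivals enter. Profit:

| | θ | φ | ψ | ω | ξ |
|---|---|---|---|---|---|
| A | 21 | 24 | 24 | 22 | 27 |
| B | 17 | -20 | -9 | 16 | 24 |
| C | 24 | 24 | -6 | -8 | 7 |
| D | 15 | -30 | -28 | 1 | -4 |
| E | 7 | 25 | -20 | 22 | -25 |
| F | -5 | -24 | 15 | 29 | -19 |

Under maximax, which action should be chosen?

Row maxima: A=27, B=24, C=24, D=15, E=25, F=29
Best best-case = 29 → F.

F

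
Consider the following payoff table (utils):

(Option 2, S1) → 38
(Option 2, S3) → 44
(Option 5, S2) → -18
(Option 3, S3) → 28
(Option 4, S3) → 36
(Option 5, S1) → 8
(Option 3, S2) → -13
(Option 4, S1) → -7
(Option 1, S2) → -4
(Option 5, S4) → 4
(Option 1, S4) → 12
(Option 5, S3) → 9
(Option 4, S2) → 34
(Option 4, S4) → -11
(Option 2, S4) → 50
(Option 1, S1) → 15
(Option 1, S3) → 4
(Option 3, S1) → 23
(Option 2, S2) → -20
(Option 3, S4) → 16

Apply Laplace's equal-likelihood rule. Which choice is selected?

Option 2

Row averages: Option 1=6.75, Option 2=28, Option 3=13.5, Option 4=13, Option 5=0.75
Highest average = 28 → Option 2.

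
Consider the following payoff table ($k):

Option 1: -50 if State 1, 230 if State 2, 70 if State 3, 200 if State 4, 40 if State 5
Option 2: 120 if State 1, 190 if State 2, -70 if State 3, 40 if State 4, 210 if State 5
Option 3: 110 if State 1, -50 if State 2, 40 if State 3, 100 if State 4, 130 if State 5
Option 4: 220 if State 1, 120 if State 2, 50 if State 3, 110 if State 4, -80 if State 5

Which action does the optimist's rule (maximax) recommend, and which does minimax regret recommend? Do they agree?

maximax → Option 1; minimax regret → Option 2 (disagree)

Row maxima: Option 1=230, Option 2=210, Option 3=130, Option 4=220
Best best-case = 230 → Option 1.
Column bests: State 1=220, State 2=230, State 3=70, State 4=200, State 5=210.
Option 1 regrets: 270, 0, 0, 0, 170 → max 270
Option 2 regrets: 100, 40, 140, 160, 0 → max 160
Option 3 regrets: 110, 280, 30, 100, 80 → max 280
Option 4 regrets: 0, 110, 20, 90, 290 → max 290
Smallest max regret = 160 → Option 2.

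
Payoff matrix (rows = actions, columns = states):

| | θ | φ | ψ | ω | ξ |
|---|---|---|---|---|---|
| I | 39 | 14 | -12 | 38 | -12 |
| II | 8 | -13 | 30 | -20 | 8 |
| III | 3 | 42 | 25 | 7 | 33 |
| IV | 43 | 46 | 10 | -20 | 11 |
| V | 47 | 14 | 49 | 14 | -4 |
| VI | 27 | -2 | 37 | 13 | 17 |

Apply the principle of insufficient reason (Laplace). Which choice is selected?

V

Row averages: I=13.4, II=2.6, III=22, IV=18, V=24, VI=18.4
Highest average = 24 → V.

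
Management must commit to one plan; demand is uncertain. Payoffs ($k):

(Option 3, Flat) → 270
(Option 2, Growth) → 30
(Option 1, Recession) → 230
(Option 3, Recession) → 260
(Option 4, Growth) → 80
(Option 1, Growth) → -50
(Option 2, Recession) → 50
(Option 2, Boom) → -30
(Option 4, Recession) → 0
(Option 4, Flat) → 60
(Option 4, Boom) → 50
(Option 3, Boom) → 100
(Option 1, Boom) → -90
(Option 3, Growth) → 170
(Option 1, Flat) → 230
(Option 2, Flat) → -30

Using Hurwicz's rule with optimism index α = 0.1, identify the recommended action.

Option 3

Option 1: 0.1·230 + 0.9·(-90) = -58
Option 2: 0.1·50 + 0.9·(-30) = -22
Option 3: 0.1·270 + 0.9·100 = 117
Option 4: 0.1·80 + 0.9·0 = 8
Highest Hurwicz score = 117 → Option 3.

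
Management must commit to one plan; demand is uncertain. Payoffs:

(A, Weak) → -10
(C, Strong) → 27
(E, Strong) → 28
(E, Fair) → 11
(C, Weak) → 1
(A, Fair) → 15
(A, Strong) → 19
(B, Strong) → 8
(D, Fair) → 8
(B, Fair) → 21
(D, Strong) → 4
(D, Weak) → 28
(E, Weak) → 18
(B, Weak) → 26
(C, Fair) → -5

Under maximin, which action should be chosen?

Row minima: A=-10, B=8, C=-5, D=4, E=11
Best worst-case = 11 → E.

E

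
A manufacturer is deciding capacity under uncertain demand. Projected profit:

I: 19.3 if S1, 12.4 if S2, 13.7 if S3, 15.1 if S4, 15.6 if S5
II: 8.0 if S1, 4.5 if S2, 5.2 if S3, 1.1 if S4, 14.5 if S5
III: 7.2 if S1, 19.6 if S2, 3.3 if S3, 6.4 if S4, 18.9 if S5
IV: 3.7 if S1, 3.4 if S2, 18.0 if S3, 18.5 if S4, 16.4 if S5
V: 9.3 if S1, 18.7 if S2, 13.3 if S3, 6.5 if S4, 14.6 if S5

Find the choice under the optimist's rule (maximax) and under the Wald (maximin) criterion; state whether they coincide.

maximax → III; maximin → I (disagree)

Row maxima: I=19.3, II=14.5, III=19.6, IV=18.5, V=18.7
Best best-case = 19.6 → III.
Row minima: I=12.4, II=1.1, III=3.3, IV=3.4, V=6.5
Best worst-case = 12.4 → I.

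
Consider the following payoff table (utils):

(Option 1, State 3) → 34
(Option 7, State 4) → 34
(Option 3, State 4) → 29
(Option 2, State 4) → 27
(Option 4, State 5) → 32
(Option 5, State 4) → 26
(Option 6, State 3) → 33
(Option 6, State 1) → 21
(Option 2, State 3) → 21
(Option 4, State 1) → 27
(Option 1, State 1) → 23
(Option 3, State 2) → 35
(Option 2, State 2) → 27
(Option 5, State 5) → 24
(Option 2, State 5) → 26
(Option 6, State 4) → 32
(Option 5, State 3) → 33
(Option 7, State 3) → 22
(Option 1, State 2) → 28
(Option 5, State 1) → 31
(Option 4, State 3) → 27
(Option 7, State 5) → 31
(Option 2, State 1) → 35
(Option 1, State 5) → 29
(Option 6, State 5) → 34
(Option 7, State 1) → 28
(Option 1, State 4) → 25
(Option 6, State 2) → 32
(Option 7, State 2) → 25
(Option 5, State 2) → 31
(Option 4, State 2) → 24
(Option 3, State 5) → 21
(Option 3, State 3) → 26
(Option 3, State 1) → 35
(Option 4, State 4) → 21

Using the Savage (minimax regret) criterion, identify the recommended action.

Column bests: State 1=35, State 2=35, State 3=34, State 4=34, State 5=34.
Option 1 regrets: 12, 7, 0, 9, 5 → max 12
Option 2 regrets: 0, 8, 13, 7, 8 → max 13
Option 3 regrets: 0, 0, 8, 5, 13 → max 13
Option 4 regrets: 8, 11, 7, 13, 2 → max 13
Option 5 regrets: 4, 4, 1, 8, 10 → max 10
Option 6 regrets: 14, 3, 1, 2, 0 → max 14
Option 7 regrets: 7, 10, 12, 0, 3 → max 12
Smallest max regret = 10 → Option 5.

Option 5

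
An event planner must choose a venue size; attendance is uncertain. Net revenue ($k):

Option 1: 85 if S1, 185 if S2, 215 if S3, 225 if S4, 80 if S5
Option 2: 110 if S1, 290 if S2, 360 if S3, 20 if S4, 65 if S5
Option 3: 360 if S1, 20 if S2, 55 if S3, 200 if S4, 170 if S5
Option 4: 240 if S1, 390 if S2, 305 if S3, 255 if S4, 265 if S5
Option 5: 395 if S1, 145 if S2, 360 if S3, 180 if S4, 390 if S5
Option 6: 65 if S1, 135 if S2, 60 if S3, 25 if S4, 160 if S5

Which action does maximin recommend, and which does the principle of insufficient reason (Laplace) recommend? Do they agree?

Row minima: Option 1=80, Option 2=20, Option 3=20, Option 4=240, Option 5=145, Option 6=25
Best worst-case = 240 → Option 4.
Row averages: Option 1=158, Option 2=169, Option 3=161, Option 4=291, Option 5=294, Option 6=89
Highest average = 294 → Option 5.

maximin → Option 4; laplace → Option 5 (disagree)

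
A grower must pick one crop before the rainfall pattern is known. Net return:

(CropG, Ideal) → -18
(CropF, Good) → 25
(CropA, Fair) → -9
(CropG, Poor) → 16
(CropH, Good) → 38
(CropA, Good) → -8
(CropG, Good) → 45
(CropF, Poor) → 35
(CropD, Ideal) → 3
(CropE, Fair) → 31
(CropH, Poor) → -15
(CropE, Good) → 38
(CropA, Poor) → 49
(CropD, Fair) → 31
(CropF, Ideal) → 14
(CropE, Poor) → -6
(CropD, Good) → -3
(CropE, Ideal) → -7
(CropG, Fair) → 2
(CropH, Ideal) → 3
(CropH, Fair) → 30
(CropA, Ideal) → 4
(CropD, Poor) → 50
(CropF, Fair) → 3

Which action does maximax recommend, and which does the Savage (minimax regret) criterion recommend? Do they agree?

Row maxima: CropG=45, CropF=35, CropA=49, CropE=38, CropD=50, CropH=38
Best best-case = 50 → CropD.
Column bests: Poor=50, Fair=31, Good=45, Ideal=14.
CropG regrets: 34, 29, 0, 32 → max 34
CropF regrets: 15, 28, 20, 0 → max 28
CropA regrets: 1, 40, 53, 10 → max 53
CropE regrets: 56, 0, 7, 21 → max 56
CropD regrets: 0, 0, 48, 11 → max 48
CropH regrets: 65, 1, 7, 11 → max 65
Smallest max regret = 28 → CropF.

maximax → CropD; minimax regret → CropF (disagree)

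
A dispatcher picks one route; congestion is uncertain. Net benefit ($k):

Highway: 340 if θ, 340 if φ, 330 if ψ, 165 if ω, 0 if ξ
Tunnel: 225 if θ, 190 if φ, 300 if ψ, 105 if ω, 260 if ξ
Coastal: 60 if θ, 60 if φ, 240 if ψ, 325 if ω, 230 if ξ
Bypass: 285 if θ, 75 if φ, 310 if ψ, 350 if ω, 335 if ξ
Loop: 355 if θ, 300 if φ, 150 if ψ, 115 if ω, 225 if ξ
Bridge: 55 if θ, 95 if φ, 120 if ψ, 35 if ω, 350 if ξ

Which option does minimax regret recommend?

Column bests: θ=355, φ=340, ψ=330, ω=350, ξ=350.
Highway regrets: 15, 0, 0, 185, 350 → max 350
Tunnel regrets: 130, 150, 30, 245, 90 → max 245
Coastal regrets: 295, 280, 90, 25, 120 → max 295
Bypass regrets: 70, 265, 20, 0, 15 → max 265
Loop regrets: 0, 40, 180, 235, 125 → max 235
Bridge regrets: 300, 245, 210, 315, 0 → max 315
Smallest max regret = 235 → Loop.

Loop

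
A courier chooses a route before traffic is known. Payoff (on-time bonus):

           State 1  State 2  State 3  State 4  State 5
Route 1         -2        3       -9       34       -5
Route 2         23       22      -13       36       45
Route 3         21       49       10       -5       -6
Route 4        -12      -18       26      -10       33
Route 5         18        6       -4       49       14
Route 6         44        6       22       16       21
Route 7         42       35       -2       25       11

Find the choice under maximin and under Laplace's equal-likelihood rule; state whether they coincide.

maximin → Route 6; laplace → Route 2 (disagree)

Row minima: Route 1=-9, Route 2=-13, Route 3=-6, Route 4=-18, Route 5=-4, Route 6=6, Route 7=-2
Best worst-case = 6 → Route 6.
Row averages: Route 1=4.2, Route 2=22.6, Route 3=13.8, Route 4=3.8, Route 5=16.6, Route 6=21.8, Route 7=22.2
Highest average = 22.6 → Route 2.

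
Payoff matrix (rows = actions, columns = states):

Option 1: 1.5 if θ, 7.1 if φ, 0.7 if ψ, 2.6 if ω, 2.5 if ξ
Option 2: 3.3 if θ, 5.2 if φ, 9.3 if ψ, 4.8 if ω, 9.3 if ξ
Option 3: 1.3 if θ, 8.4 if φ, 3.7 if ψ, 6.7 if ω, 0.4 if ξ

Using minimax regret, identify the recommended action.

Column bests: θ=3.3, φ=8.4, ψ=9.3, ω=6.7, ξ=9.3.
Option 1 regrets: 1.8, 1.3, 8.6, 4.1, 6.8 → max 8.6
Option 2 regrets: 0.0, 3.2, 0.0, 1.9, 0.0 → max 3.2
Option 3 regrets: 2.0, 0.0, 5.6, 0.0, 8.9 → max 8.9
Smallest max regret = 3.2 → Option 2.

Option 2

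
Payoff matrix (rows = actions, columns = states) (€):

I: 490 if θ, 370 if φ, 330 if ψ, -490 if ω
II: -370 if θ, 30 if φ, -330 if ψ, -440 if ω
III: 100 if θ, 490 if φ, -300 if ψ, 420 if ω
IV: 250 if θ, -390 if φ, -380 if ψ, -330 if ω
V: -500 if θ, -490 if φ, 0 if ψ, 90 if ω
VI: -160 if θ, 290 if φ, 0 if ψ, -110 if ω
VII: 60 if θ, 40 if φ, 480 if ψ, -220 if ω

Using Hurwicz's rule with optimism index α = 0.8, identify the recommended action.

VII

I: 0.8·490 + 0.2·(-490) = 294
II: 0.8·30 + 0.2·(-440) = -64
III: 0.8·490 + 0.2·(-300) = 332
IV: 0.8·250 + 0.2·(-390) = 122
V: 0.8·90 + 0.2·(-500) = -28
VI: 0.8·290 + 0.2·(-160) = 200
VII: 0.8·480 + 0.2·(-220) = 340
Highest Hurwicz score = 340 → VII.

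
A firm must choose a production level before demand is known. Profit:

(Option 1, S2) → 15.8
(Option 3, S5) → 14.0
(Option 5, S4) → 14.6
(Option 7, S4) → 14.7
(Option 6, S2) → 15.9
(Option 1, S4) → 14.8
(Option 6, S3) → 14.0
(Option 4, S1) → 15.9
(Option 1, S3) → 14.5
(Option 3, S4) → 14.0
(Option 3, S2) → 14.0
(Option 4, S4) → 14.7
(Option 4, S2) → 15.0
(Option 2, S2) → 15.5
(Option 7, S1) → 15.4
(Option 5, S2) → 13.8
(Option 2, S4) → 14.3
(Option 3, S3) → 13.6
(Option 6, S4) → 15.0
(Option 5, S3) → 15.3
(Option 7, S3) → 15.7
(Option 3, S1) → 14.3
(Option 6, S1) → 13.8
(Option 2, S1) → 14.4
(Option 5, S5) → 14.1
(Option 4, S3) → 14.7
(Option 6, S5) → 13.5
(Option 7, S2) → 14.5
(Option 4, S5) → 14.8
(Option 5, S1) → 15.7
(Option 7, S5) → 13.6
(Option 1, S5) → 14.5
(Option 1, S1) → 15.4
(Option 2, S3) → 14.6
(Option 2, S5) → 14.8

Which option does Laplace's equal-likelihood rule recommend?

Row averages: Option 1=15, Option 2=14.72, Option 3=13.98, Option 4=15.02, Option 5=14.7, Option 6=14.44, Option 7=14.78
Highest average = 15.02 → Option 4.

Option 4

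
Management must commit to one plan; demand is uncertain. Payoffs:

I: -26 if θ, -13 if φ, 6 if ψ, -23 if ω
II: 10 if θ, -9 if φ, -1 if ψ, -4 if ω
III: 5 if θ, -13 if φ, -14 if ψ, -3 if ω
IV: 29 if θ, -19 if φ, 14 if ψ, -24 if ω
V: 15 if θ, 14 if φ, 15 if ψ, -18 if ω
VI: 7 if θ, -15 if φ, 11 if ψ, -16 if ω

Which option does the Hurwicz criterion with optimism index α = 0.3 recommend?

II

I: 0.3·6 + 0.7·(-26) = -16.4
II: 0.3·10 + 0.7·(-9) = -3.3
III: 0.3·5 + 0.7·(-14) = -8.3
IV: 0.3·29 + 0.7·(-24) = -8.1
V: 0.3·15 + 0.7·(-18) = -8.1
VI: 0.3·11 + 0.7·(-16) = -7.9
Highest Hurwicz score = -3.3 → II.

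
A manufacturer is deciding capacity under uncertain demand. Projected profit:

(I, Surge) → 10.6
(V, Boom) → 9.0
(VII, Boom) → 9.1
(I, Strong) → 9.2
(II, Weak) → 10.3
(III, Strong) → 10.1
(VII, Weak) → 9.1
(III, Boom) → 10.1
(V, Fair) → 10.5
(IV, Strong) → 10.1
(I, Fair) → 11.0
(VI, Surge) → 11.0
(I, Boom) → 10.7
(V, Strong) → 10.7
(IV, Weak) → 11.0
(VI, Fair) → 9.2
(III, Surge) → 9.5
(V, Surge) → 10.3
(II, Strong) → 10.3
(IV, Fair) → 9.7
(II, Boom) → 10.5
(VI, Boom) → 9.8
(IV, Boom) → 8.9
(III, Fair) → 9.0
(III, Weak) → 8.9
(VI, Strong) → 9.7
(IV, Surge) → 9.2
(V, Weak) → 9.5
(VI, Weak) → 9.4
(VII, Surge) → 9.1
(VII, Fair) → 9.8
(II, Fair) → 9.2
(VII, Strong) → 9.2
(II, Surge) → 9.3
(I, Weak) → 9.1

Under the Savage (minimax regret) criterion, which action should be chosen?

Column bests: Weak=11.0, Fair=11.0, Strong=10.7, Boom=10.7, Surge=11.0.
I regrets: 1.9, 0.0, 1.5, 0.0, 0.4 → max 1.9
II regrets: 0.7, 1.8, 0.4, 0.2, 1.7 → max 1.8
III regrets: 2.1, 2.0, 0.6, 0.6, 1.5 → max 2.1
IV regrets: 0.0, 1.3, 0.6, 1.8, 1.8 → max 1.8
V regrets: 1.5, 0.5, 0.0, 1.7, 0.7 → max 1.7
VI regrets: 1.6, 1.8, 1.0, 0.9, 0.0 → max 1.8
VII regrets: 1.9, 1.2, 1.5, 1.6, 1.9 → max 1.9
Smallest max regret = 1.7 → V.

V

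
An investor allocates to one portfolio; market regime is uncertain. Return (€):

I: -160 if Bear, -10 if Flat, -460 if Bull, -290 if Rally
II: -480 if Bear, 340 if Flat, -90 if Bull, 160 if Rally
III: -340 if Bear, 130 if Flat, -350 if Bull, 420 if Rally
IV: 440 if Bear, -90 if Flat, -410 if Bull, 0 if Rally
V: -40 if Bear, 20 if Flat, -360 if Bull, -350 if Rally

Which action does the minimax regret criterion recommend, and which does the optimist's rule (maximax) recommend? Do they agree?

minimax regret → IV; maximax → IV (agree)

Column bests: Bear=440, Flat=340, Bull=-90, Rally=420.
I regrets: 600, 350, 370, 710 → max 710
II regrets: 920, 0, 0, 260 → max 920
III regrets: 780, 210, 260, 0 → max 780
IV regrets: 0, 430, 320, 420 → max 430
V regrets: 480, 320, 270, 770 → max 770
Smallest max regret = 430 → IV.
Row maxima: I=-10, II=340, III=420, IV=440, V=20
Best best-case = 440 → IV.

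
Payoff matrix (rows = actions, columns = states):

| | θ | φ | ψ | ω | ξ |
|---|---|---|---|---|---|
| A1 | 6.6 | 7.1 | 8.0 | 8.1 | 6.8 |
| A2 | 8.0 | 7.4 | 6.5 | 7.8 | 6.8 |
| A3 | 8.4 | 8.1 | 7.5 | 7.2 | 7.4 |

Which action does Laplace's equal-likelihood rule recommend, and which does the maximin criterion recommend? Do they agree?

laplace → A3; maximin → A3 (agree)

Row averages: A1=7.32, A2=7.3, A3=7.72
Highest average = 7.72 → A3.
Row minima: A1=6.6, A2=6.5, A3=7.2
Best worst-case = 7.2 → A3.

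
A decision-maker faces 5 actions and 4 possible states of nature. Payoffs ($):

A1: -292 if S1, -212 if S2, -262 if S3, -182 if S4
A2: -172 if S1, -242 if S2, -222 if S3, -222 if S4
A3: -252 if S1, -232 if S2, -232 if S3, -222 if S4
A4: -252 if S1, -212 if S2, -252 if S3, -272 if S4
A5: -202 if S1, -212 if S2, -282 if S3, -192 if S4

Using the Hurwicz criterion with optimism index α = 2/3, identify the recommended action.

A1: 2/3·(-182) + 1/3·(-292) = -656/3
A2: 2/3·(-172) + 1/3·(-242) = -586/3
A3: 2/3·(-222) + 1/3·(-252) = -232
A4: 2/3·(-212) + 1/3·(-272) = -232
A5: 2/3·(-192) + 1/3·(-282) = -222
Highest Hurwicz score = -586/3 → A2.

A2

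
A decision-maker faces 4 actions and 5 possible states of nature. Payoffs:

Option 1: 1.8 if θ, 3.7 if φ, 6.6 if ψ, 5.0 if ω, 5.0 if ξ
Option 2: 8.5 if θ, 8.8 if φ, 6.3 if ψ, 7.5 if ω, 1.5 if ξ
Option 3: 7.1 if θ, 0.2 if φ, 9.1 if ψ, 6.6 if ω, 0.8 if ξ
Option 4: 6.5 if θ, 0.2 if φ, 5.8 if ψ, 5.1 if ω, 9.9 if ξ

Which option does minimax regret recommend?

Option 1

Column bests: θ=8.5, φ=8.8, ψ=9.1, ω=7.5, ξ=9.9.
Option 1 regrets: 6.7, 5.1, 2.5, 2.5, 4.9 → max 6.7
Option 2 regrets: 0.0, 0.0, 2.8, 0.0, 8.4 → max 8.4
Option 3 regrets: 1.4, 8.6, 0.0, 0.9, 9.1 → max 9.1
Option 4 regrets: 2.0, 8.6, 3.3, 2.4, 0.0 → max 8.6
Smallest max regret = 6.7 → Option 1.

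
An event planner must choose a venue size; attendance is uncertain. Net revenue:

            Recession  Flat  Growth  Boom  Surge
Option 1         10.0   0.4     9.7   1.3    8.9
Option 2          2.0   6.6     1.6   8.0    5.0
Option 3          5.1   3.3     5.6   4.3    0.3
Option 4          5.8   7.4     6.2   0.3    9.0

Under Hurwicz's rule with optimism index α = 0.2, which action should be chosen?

Option 2

Option 1: 0.2·10.0 + 0.8·0.4 = 2.32
Option 2: 0.2·8.0 + 0.8·1.6 = 2.88
Option 3: 0.2·5.6 + 0.8·0.3 = 1.36
Option 4: 0.2·9.0 + 0.8·0.3 = 2.04
Highest Hurwicz score = 2.88 → Option 2.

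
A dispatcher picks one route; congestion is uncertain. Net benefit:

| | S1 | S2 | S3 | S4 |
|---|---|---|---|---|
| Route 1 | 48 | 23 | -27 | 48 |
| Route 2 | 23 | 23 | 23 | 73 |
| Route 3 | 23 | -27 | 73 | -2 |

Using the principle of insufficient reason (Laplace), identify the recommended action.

Row averages: Route 1=23, Route 2=35.5, Route 3=16.75
Highest average = 35.5 → Route 2.

Route 2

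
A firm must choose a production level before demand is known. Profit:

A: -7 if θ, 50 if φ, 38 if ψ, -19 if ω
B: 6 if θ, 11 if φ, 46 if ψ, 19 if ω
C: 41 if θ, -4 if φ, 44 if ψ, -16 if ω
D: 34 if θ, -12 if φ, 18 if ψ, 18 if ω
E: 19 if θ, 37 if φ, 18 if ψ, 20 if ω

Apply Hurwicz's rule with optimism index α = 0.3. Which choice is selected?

E

A: 0.3·50 + 0.7·(-19) = 1.7
B: 0.3·46 + 0.7·6 = 18
C: 0.3·44 + 0.7·(-16) = 2
D: 0.3·34 + 0.7·(-12) = 1.8
E: 0.3·37 + 0.7·18 = 23.7
Highest Hurwicz score = 23.7 → E.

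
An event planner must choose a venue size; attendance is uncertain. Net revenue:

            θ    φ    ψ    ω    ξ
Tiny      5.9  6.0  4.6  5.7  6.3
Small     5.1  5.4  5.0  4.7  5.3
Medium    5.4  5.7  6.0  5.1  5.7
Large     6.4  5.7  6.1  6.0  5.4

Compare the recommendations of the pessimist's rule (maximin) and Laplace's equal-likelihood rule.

Row minima: Tiny=4.6, Small=4.7, Medium=5.1, Large=5.4
Best worst-case = 5.4 → Large.
Row averages: Tiny=5.7, Small=5.1, Medium=5.58, Large=5.92
Highest average = 5.92 → Large.

maximin → Large; laplace → Large (agree)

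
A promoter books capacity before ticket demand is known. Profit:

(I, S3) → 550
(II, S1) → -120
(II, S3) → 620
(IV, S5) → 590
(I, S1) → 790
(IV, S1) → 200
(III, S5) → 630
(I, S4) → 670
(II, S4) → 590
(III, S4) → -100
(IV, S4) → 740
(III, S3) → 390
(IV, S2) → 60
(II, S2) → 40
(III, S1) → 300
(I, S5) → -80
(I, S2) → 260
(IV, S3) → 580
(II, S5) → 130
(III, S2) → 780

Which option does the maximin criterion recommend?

Row minima: I=-80, II=-120, III=-100, IV=60
Best worst-case = 60 → IV.

IV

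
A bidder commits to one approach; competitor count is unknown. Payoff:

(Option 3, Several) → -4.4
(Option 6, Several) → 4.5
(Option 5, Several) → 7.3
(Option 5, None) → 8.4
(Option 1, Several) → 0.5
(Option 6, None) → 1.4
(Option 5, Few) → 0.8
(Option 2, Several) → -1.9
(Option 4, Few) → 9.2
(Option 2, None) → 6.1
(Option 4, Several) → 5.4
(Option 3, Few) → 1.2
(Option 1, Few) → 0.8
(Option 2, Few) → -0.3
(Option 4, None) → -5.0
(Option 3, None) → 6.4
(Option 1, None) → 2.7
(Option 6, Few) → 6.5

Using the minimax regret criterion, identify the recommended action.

Option 6

Column bests: None=8.4, Few=9.2, Several=7.3.
Option 1 regrets: 5.7, 8.4, 6.8 → max 8.4
Option 2 regrets: 2.3, 9.5, 9.2 → max 9.5
Option 3 regrets: 2.0, 8.0, 11.7 → max 11.7
Option 4 regrets: 13.4, 0.0, 1.9 → max 13.4
Option 5 regrets: 0.0, 8.4, 0.0 → max 8.4
Option 6 regrets: 7.0, 2.7, 2.8 → max 7.0
Smallest max regret = 7.0 → Option 6.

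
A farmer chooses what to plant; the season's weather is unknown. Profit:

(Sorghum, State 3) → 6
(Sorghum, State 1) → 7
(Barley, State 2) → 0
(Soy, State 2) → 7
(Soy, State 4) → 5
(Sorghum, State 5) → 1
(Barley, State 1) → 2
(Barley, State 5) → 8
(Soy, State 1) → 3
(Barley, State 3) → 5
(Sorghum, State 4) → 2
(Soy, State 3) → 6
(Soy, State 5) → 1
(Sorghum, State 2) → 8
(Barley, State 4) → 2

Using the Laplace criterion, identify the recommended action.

Row averages: Soy=4.4, Sorghum=4.8, Barley=3.4
Highest average = 4.8 → Sorghum.

Sorghum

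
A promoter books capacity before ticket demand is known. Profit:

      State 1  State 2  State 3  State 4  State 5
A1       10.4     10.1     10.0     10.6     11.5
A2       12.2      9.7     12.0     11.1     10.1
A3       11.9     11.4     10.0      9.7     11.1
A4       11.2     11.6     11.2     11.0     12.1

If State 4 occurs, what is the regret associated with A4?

Best payoff under State 4 is 11.1.
Regret = 11.1 − 11.0 = 0.1.

0.1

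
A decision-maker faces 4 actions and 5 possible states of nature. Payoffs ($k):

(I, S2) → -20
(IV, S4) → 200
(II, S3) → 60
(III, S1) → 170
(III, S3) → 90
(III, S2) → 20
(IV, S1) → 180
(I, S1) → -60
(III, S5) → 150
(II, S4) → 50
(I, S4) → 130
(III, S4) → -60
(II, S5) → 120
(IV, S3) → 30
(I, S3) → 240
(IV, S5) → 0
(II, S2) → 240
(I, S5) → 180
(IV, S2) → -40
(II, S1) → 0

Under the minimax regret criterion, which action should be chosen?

Column bests: S1=180, S2=240, S3=240, S4=200, S5=180.
I regrets: 240, 260, 0, 70, 0 → max 260
II regrets: 180, 0, 180, 150, 60 → max 180
III regrets: 10, 220, 150, 260, 30 → max 260
IV regrets: 0, 280, 210, 0, 180 → max 280
Smallest max regret = 180 → II.

II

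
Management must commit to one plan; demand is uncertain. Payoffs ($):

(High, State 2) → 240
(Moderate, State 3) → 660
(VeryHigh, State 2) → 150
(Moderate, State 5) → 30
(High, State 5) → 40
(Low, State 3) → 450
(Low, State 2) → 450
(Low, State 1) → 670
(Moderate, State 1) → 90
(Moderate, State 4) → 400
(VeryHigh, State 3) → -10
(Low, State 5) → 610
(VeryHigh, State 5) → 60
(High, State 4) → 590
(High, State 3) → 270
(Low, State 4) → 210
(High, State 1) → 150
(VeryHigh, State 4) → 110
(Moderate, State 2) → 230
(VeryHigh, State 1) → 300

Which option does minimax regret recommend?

Column bests: State 1=670, State 2=450, State 3=660, State 4=590, State 5=610.
Low regrets: 0, 0, 210, 380, 0 → max 380
Moderate regrets: 580, 220, 0, 190, 580 → max 580
High regrets: 520, 210, 390, 0, 570 → max 570
VeryHigh regrets: 370, 300, 670, 480, 550 → max 670
Smallest max regret = 380 → Low.

Low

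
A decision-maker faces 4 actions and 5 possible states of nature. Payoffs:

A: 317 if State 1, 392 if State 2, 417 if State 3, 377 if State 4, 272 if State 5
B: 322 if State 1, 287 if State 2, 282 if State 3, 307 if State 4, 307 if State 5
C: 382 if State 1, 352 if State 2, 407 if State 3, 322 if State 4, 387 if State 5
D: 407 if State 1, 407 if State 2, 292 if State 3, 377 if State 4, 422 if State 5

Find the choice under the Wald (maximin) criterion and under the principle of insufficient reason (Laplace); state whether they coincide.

maximin → C; laplace → D (disagree)

Row minima: A=272, B=282, C=322, D=292
Best worst-case = 322 → C.
Row averages: A=355, B=301, C=370, D=381
Highest average = 381 → D.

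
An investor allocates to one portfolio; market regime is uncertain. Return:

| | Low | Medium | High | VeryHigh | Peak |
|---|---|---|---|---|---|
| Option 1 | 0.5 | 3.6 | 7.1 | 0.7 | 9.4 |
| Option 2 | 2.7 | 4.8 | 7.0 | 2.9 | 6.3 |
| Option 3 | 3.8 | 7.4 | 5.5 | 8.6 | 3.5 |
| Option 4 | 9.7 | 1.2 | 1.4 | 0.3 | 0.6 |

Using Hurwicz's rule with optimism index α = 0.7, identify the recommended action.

Option 3

Option 1: 0.7·9.4 + 0.3·0.5 = 6.73
Option 2: 0.7·7.0 + 0.3·2.7 = 5.71
Option 3: 0.7·8.6 + 0.3·3.5 = 7.07
Option 4: 0.7·9.7 + 0.3·0.3 = 6.88
Highest Hurwicz score = 7.07 → Option 3.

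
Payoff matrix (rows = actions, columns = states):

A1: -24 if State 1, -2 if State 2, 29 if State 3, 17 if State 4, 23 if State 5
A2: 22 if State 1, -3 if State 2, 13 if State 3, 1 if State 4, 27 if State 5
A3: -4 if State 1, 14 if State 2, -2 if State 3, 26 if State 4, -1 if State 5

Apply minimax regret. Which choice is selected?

A2

Column bests: State 1=22, State 2=14, State 3=29, State 4=26, State 5=27.
A1 regrets: 46, 16, 0, 9, 4 → max 46
A2 regrets: 0, 17, 16, 25, 0 → max 25
A3 regrets: 26, 0, 31, 0, 28 → max 31
Smallest max regret = 25 → A2.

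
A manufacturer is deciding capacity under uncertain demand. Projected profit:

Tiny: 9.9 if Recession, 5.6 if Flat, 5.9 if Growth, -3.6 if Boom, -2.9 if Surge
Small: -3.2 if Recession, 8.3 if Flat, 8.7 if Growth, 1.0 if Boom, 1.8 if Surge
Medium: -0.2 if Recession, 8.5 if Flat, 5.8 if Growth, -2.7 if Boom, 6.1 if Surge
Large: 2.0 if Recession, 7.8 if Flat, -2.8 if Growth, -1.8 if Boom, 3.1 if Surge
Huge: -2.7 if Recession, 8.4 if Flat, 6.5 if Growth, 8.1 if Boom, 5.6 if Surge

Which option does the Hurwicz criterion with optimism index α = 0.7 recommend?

Tiny: 0.7·9.9 + 0.3·(-3.6) = 5.85
Small: 0.7·8.7 + 0.3·(-3.2) = 5.13
Medium: 0.7·8.5 + 0.3·(-2.7) = 5.14
Large: 0.7·7.8 + 0.3·(-2.8) = 4.62
Huge: 0.7·8.4 + 0.3·(-2.7) = 5.07
Highest Hurwicz score = 5.85 → Tiny.

Tiny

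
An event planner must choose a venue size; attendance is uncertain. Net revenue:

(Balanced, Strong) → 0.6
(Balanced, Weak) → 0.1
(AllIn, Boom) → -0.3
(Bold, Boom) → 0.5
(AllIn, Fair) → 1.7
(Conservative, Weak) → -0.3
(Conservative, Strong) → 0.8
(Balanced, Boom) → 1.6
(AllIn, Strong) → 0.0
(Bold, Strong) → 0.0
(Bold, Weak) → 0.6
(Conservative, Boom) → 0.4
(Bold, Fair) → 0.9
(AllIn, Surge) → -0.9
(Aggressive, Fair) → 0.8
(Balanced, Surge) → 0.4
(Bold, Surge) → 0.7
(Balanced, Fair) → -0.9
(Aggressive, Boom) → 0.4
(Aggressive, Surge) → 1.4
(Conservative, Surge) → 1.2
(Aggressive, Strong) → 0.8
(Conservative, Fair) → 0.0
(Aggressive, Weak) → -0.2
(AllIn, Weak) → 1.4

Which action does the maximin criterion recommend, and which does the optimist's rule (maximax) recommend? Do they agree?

maximin → Bold; maximax → AllIn (disagree)

Row minima: Conservative=-0.3, Balanced=-0.9, Aggressive=-0.2, Bold=0.0, AllIn=-0.9
Best worst-case = 0.0 → Bold.
Row maxima: Conservative=1.2, Balanced=1.6, Aggressive=1.4, Bold=0.9, AllIn=1.7
Best best-case = 1.7 → AllIn.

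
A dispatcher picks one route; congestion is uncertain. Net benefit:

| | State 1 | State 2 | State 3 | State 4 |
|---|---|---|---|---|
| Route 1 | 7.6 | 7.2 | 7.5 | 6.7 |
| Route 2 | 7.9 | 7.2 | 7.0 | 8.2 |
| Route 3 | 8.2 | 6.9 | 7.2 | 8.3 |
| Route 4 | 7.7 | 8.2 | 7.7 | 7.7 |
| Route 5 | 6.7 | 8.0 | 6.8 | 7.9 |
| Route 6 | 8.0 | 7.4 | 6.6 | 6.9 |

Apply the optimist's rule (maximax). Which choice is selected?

Route 3

Row maxima: Route 1=7.6, Route 2=8.2, Route 3=8.3, Route 4=8.2, Route 5=8.0, Route 6=8.0
Best best-case = 8.3 → Route 3.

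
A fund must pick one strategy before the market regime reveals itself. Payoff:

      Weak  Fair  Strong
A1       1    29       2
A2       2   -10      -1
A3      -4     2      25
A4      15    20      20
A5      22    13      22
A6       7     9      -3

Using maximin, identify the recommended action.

A4

Row minima: A1=1, A2=-10, A3=-4, A4=15, A5=13, A6=-3
Best worst-case = 15 → A4.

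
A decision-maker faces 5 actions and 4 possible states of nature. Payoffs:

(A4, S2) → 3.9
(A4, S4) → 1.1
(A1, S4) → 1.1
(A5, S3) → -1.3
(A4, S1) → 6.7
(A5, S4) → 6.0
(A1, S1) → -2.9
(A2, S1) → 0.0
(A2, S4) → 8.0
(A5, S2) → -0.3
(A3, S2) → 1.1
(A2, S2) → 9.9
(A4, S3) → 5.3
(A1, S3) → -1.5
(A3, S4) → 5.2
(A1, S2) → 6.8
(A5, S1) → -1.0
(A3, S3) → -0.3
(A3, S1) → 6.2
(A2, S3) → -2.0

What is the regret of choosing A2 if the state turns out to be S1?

Best payoff under S1 is 6.7.
Regret = 6.7 − 0.0 = 6.7.

6.7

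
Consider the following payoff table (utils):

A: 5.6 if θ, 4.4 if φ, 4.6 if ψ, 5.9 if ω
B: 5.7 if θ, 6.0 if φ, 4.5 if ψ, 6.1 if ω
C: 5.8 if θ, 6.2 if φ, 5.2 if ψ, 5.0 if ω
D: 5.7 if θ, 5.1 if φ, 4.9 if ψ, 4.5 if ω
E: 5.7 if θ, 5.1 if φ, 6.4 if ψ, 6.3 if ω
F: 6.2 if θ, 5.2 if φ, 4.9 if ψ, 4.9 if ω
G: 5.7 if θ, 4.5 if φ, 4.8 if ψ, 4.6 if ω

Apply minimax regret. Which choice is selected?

E

Column bests: θ=6.2, φ=6.2, ψ=6.4, ω=6.3.
A regrets: 0.6, 1.8, 1.8, 0.4 → max 1.8
B regrets: 0.5, 0.2, 1.9, 0.2 → max 1.9
C regrets: 0.4, 0.0, 1.2, 1.3 → max 1.3
D regrets: 0.5, 1.1, 1.5, 1.8 → max 1.8
E regrets: 0.5, 1.1, 0.0, 0.0 → max 1.1
F regrets: 0.0, 1.0, 1.5, 1.4 → max 1.5
G regrets: 0.5, 1.7, 1.6, 1.7 → max 1.7
Smallest max regret = 1.1 → E.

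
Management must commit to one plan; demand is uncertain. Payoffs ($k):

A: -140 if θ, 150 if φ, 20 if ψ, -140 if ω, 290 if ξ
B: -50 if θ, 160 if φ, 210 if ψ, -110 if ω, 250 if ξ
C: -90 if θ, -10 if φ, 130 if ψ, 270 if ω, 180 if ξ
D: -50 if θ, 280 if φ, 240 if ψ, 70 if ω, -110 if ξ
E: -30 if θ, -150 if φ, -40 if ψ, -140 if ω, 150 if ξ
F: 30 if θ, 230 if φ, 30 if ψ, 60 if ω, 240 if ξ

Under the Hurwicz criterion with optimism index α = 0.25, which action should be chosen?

F

A: 0.25·290 + 0.75·(-140) = -32.5
B: 0.25·250 + 0.75·(-110) = -20
C: 0.25·270 + 0.75·(-90) = 0
D: 0.25·280 + 0.75·(-110) = -12.5
E: 0.25·150 + 0.75·(-150) = -75
F: 0.25·240 + 0.75·30 = 82.5
Highest Hurwicz score = 82.5 → F.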